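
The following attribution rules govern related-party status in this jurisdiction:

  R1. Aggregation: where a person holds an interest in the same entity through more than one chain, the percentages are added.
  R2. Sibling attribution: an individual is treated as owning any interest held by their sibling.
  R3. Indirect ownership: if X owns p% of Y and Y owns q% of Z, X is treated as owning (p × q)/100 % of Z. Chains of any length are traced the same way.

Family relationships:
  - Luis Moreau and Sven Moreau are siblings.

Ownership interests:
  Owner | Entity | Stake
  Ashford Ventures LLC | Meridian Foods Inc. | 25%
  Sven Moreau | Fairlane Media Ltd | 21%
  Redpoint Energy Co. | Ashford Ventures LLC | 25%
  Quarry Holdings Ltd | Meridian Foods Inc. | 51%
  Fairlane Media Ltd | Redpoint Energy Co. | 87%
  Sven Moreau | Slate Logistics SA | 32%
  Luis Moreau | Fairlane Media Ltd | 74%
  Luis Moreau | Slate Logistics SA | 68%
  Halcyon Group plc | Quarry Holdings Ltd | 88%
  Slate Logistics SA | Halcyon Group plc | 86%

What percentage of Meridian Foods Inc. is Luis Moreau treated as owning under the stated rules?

43.762425%

By sibling attribution (R2), Luis Moreau is treated as also owning Sven Moreau's interest in Fairlane Media Ltd, giving 74% + 21% = 95%.
By sibling attribution (R2), Luis Moreau is treated as also owning Sven Moreau's interest in Slate Logistics SA, giving 68% + 32% = 100%.
Chain via Fairlane Media Ltd → Redpoint Energy Co. → Ashford Ventures LLC (R3): 95% × 87% × 25% × 25% = 5.165625% of Meridian Foods Inc.
Chain via Slate Logistics SA → Halcyon Group plc → Quarry Holdings Ltd (R3): 100% × 86% × 88% × 51% = 38.5968% of Meridian Foods Inc.
Aggregating (R1): 5.165625% + 38.5968% = 43.762425%.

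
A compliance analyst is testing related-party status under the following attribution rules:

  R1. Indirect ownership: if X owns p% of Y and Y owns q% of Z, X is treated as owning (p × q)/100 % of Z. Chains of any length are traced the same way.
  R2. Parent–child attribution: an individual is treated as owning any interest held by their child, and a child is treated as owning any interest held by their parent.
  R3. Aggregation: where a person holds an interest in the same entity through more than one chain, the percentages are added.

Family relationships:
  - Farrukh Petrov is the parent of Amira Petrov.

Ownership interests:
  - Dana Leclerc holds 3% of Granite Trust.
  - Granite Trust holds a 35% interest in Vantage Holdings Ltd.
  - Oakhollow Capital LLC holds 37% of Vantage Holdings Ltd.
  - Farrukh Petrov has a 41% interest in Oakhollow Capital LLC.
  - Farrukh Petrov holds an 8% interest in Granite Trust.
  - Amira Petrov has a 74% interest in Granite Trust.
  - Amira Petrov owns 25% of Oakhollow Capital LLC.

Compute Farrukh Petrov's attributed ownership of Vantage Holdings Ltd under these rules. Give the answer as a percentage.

By parent–child attribution (R2), Farrukh Petrov is treated as also owning Amira Petrov's interest in Granite Trust, giving 8% + 74% = 82%.
By parent–child attribution (R2), Farrukh Petrov is treated as also owning Amira Petrov's interest in Oakhollow Capital LLC, giving 41% + 25% = 66%.
Chain via Granite Trust (R1): 82% × 35% = 28.7% of Vantage Holdings Ltd.
Chain via Oakhollow Capital LLC (R1): 66% × 37% = 24.42% of Vantage Holdings Ltd.
Aggregating (R3): 28.7% + 24.42% = 53.12%.

53.12%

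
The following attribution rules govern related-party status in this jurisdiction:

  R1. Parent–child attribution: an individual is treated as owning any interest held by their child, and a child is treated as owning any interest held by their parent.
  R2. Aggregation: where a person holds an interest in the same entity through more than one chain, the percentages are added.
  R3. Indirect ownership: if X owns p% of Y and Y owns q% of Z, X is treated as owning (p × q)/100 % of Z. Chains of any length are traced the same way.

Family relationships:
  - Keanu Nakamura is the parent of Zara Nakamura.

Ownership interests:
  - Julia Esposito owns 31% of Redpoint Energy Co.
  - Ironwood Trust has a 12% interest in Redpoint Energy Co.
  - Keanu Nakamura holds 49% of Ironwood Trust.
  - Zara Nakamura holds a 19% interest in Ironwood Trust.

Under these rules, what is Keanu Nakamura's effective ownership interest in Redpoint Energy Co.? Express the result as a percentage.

By parent–child attribution (R1), Keanu Nakamura is treated as also owning Zara Nakamura's interest in Ironwood Trust, giving 49% + 19% = 68%.
Chain via Ironwood Trust (R3): 68% × 12% = 8.16% of Redpoint Energy Co.

8.16%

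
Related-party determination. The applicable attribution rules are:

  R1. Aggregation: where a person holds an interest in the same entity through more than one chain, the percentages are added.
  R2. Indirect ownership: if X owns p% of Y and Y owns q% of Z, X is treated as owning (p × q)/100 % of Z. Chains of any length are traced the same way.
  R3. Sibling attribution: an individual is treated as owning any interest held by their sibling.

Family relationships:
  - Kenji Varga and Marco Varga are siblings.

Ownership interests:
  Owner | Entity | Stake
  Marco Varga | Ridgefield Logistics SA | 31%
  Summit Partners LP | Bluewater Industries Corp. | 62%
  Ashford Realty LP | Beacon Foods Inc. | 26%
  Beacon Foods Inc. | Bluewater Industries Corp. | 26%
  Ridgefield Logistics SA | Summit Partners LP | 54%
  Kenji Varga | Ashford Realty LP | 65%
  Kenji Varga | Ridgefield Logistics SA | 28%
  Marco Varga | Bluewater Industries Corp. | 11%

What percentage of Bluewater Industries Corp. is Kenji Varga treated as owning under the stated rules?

35.1472%

By sibling attribution (R3), Kenji Varga is treated as also owning Marco Varga's interest in Ridgefield Logistics SA, giving 28% + 31% = 59%.
By sibling attribution (R3), Kenji Varga is treated as owning Marco Varga's 11% interest in Bluewater Industries Corp.
Chain via Ridgefield Logistics SA → Summit Partners LP (R2): 59% × 54% × 62% = 19.7532% of Bluewater Industries Corp.
Chain via Ashford Realty LP → Beacon Foods Inc. (R2): 65% × 26% × 26% = 4.394% of Bluewater Industries Corp.
Direct interest in Bluewater Industries Corp: 11%.
Aggregating (R1): 19.7532% + 4.394% + 11% = 35.1472%.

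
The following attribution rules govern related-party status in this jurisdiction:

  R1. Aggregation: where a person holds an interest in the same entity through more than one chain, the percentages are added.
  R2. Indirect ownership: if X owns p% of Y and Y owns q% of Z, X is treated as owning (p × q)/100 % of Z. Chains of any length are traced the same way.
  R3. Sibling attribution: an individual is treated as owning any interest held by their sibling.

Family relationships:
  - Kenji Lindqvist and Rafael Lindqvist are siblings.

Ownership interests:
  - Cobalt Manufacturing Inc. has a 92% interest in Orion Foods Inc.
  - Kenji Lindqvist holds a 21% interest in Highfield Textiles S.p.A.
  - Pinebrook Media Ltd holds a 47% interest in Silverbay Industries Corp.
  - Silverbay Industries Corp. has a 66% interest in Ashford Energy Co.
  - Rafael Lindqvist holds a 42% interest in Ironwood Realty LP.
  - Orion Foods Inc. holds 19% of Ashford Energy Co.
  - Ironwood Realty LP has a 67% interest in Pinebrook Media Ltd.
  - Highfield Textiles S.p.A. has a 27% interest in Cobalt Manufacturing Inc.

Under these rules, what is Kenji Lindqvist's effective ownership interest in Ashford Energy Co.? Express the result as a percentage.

By sibling attribution (R3), Kenji Lindqvist is treated as owning Rafael Lindqvist's 42% interest in Ironwood Realty LP.
Chain via Highfield Textiles S.p.A. → Cobalt Manufacturing Inc. → Orion Foods Inc. (R2): 21% × 27% × 92% × 19% = 0.991116% of Ashford Energy Co.
Chain via Ironwood Realty LP → Pinebrook Media Ltd → Silverbay Industries Corp. (R2): 42% × 67% × 47% × 66% = 8.729028% of Ashford Energy Co.
Aggregating (R1): 0.991116% + 8.729028% = 9.720144%.

9.720144%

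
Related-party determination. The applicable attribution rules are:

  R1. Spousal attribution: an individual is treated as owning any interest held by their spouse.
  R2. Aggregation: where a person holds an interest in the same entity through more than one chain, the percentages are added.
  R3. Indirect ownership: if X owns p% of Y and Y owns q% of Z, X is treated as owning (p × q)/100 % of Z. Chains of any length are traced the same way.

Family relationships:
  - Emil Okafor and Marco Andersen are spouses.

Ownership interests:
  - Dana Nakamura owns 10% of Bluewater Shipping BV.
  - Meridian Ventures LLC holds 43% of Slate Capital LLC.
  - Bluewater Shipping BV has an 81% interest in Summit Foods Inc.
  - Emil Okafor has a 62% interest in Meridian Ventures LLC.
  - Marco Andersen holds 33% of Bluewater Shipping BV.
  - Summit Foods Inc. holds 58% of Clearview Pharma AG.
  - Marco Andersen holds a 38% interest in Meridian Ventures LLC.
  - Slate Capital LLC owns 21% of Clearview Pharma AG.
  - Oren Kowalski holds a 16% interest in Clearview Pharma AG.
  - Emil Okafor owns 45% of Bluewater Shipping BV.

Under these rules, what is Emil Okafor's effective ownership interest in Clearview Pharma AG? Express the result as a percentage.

45.6744%

By spousal attribution (R1), Emil Okafor is treated as also owning Marco Andersen's interest in Bluewater Shipping BV, giving 45% + 33% = 78%.
By spousal attribution (R1), Emil Okafor is treated as also owning Marco Andersen's interest in Meridian Ventures LLC, giving 62% + 38% = 100%.
Chain via Bluewater Shipping BV → Summit Foods Inc. (R3): 78% × 81% × 58% = 36.6444% of Clearview Pharma AG.
Chain via Meridian Ventures LLC → Slate Capital LLC (R3): 100% × 43% × 21% = 9.03% of Clearview Pharma AG.
Aggregating (R2): 36.6444% + 9.03% = 45.6744%.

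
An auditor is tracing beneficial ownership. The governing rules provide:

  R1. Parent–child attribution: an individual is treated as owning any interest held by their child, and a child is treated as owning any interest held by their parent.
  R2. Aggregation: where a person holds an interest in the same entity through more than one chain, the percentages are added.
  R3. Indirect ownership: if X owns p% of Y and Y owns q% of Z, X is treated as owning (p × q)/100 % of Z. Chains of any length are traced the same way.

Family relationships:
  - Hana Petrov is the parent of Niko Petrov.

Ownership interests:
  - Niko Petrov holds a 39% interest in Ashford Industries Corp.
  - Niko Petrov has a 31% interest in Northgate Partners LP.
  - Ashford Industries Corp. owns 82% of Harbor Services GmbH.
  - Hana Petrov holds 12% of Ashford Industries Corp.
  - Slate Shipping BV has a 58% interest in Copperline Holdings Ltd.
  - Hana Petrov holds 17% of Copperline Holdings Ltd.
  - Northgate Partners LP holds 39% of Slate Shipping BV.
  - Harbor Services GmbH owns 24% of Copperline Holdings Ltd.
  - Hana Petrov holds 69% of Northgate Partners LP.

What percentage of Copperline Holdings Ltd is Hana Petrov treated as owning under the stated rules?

49.6568%

By parent–child attribution (R1), Hana Petrov is treated as also owning Niko Petrov's interest in Northgate Partners LP, giving 69% + 31% = 100%.
By parent–child attribution (R1), Hana Petrov is treated as also owning Niko Petrov's interest in Ashford Industries Corp, giving 12% + 39% = 51%.
Chain via Northgate Partners LP → Slate Shipping BV (R3): 100% × 39% × 58% = 22.62% of Copperline Holdings Ltd.
Chain via Ashford Industries Corp. → Harbor Services GmbH (R3): 51% × 82% × 24% = 10.0368% of Copperline Holdings Ltd.
Direct interest in Copperline Holdings Ltd: 17%.
Aggregating (R2): 22.62% + 10.0368% + 17% = 49.6568%.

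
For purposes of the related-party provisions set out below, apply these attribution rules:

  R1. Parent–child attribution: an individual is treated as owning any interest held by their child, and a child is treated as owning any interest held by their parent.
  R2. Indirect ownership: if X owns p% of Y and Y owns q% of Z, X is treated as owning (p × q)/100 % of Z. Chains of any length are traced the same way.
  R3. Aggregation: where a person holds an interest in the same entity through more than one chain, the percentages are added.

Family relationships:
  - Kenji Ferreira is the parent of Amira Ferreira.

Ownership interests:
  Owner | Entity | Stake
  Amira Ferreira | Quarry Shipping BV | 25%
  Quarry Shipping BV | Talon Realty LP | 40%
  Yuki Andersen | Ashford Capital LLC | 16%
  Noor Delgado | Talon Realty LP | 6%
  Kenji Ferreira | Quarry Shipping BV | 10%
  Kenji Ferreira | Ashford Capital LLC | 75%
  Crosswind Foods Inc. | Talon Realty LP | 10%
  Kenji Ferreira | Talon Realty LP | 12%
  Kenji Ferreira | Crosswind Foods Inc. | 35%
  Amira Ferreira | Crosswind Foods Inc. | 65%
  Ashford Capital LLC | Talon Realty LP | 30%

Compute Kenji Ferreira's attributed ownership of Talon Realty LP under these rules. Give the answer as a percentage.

By parent–child attribution (R1), Kenji Ferreira is treated as also owning Amira Ferreira's interest in Crosswind Foods Inc, giving 35% + 65% = 100%.
By parent–child attribution (R1), Kenji Ferreira is treated as also owning Amira Ferreira's interest in Quarry Shipping BV, giving 10% + 25% = 35%.
Chain via Ashford Capital LLC (R2): 75% × 30% = 22.5% of Talon Realty LP.
Chain via Crosswind Foods Inc. (R2): 100% × 10% = 10% of Talon Realty LP.
Chain via Quarry Shipping BV (R2): 35% × 40% = 14% of Talon Realty LP.
Direct interest in Talon Realty LP: 12%.
Aggregating (R3): 22.5% + 10% + 14% + 12% = 58.5%.

58.5%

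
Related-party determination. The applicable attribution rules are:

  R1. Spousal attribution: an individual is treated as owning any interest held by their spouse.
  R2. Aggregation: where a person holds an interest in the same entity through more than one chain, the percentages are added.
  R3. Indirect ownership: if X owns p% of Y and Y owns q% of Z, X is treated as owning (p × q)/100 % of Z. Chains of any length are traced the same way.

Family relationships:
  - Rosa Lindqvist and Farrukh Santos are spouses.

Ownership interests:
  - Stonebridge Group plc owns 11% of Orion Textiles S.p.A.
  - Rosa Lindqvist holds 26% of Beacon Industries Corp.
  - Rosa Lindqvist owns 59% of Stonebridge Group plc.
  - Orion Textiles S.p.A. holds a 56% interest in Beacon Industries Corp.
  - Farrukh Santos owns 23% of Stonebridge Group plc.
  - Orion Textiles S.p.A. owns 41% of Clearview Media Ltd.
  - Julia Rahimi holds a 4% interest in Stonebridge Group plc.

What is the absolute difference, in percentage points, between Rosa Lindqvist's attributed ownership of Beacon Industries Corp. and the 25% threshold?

6.0512

By spousal attribution (R1), Rosa Lindqvist is treated as also owning Farrukh Santos's interest in Stonebridge Group plc, giving 59% + 23% = 82%.
Chain via Stonebridge Group plc → Orion Textiles S.p.A. (R3): 82% × 11% × 56% = 5.0512% of Beacon Industries Corp.
Direct interest in Beacon Industries Corp: 26%.
Aggregating (R2): 5.0512% + 26% = 31.0512%.
31.0512% exceeds the 25% threshold by 6.0512 percentage points.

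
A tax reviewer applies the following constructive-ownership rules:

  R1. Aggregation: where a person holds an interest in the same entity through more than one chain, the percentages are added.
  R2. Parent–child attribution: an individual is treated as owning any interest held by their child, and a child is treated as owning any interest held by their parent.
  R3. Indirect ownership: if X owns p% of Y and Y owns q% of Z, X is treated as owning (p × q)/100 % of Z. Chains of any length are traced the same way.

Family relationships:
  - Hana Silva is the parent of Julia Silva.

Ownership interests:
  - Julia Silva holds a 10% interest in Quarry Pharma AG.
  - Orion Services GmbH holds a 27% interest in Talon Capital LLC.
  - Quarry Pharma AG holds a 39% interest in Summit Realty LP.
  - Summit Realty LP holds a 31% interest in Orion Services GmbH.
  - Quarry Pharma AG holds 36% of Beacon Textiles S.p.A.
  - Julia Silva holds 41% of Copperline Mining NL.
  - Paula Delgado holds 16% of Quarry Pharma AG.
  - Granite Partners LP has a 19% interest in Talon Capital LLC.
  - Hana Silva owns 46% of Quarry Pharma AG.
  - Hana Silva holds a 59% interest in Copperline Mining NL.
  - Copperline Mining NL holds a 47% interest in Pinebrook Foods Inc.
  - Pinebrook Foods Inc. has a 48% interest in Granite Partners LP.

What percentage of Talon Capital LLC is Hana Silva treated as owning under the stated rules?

6.114408%

By parent–child attribution (R2), Hana Silva is treated as also owning Julia Silva's interest in Copperline Mining NL, giving 59% + 41% = 100%.
By parent–child attribution (R2), Hana Silva is treated as also owning Julia Silva's interest in Quarry Pharma AG, giving 46% + 10% = 56%.
Chain via Copperline Mining NL → Pinebrook Foods Inc. → Granite Partners LP (R3): 100% × 47% × 48% × 19% = 4.2864% of Talon Capital LLC.
Chain via Quarry Pharma AG → Summit Realty LP → Orion Services GmbH (R3): 56% × 39% × 31% × 27% = 1.828008% of Talon Capital LLC.
Aggregating (R1): 4.2864% + 1.828008% = 6.114408%.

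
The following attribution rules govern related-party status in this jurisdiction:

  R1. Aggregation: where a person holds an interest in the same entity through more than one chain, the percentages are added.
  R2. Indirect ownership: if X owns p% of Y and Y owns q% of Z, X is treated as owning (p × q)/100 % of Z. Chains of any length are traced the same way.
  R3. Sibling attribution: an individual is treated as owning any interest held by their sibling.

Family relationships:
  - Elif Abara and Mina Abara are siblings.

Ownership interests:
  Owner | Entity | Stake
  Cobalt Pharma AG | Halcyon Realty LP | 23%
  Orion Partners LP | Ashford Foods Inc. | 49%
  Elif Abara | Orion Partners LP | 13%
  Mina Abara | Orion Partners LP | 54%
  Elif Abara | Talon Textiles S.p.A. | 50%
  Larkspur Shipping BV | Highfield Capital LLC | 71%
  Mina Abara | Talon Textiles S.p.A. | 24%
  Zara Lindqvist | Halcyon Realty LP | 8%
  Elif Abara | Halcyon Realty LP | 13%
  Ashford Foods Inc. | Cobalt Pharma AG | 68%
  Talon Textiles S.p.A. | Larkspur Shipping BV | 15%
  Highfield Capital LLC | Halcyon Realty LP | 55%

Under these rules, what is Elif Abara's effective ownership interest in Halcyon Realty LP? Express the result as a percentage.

By sibling attribution (R3), Elif Abara is treated as also owning Mina Abara's interest in Orion Partners LP, giving 13% + 54% = 67%.
By sibling attribution (R3), Elif Abara is treated as also owning Mina Abara's interest in Talon Textiles S.p.A, giving 50% + 24% = 74%.
Chain via Orion Partners LP → Ashford Foods Inc. → Cobalt Pharma AG (R2): 67% × 49% × 68% × 23% = 5.134612% of Halcyon Realty LP.
Chain via Talon Textiles S.p.A. → Larkspur Shipping BV → Highfield Capital LLC (R2): 74% × 15% × 71% × 55% = 4.33455% of Halcyon Realty LP.
Direct interest in Halcyon Realty LP: 13%.
Aggregating (R1): 5.134612% + 4.33455% + 13% = 22.469162%.

22.469162%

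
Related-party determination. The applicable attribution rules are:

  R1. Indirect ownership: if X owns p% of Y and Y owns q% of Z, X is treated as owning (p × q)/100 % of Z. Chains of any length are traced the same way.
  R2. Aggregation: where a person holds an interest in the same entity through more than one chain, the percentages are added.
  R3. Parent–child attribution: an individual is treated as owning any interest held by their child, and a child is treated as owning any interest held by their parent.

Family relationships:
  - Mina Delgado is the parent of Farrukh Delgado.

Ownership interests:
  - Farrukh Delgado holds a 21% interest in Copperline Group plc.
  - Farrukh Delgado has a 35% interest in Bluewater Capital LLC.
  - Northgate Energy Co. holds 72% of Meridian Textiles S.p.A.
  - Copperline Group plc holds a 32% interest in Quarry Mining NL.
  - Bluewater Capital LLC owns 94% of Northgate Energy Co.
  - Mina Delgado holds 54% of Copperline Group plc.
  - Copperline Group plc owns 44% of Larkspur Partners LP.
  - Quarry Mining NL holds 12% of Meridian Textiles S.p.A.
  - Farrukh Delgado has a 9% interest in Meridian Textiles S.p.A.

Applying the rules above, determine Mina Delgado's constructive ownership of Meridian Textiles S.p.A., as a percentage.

35.568%

By parent–child attribution (R3), Mina Delgado is treated as also owning Farrukh Delgado's interest in Copperline Group plc, giving 54% + 21% = 75%.
By parent–child attribution (R3), Mina Delgado is treated as owning Farrukh Delgado's 35% interest in Bluewater Capital LLC.
By parent–child attribution (R3), Mina Delgado is treated as owning Farrukh Delgado's 9% interest in Meridian Textiles S.p.A.
Chain via Copperline Group plc → Quarry Mining NL (R1): 75% × 32% × 12% = 2.88% of Meridian Textiles S.p.A.
Chain via Bluewater Capital LLC → Northgate Energy Co. (R1): 35% × 94% × 72% = 23.688% of Meridian Textiles S.p.A.
Direct interest in Meridian Textiles S.p.A: 9%.
Aggregating (R2): 2.88% + 23.688% + 9% = 35.568%.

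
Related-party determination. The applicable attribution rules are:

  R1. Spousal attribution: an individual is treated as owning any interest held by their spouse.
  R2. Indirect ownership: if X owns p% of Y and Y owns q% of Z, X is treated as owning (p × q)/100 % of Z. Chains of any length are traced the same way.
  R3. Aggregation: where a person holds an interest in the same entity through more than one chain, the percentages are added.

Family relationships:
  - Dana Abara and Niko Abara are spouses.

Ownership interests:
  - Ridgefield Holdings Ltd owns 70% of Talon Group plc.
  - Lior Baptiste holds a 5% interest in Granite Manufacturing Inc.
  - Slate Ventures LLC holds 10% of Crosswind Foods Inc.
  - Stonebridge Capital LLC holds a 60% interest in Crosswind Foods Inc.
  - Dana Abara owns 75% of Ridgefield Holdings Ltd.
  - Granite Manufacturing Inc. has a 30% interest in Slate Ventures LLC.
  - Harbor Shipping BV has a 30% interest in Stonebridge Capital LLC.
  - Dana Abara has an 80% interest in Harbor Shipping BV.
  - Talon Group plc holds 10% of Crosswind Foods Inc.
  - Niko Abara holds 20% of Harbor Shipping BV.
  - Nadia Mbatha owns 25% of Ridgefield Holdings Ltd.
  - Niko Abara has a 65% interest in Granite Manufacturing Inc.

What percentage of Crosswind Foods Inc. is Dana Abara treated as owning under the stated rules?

By spousal attribution (R1), Dana Abara is treated as also owning Niko Abara's interest in Harbor Shipping BV, giving 80% + 20% = 100%.
By spousal attribution (R1), Dana Abara is treated as owning Niko Abara's 65% interest in Granite Manufacturing Inc.
Chain via Harbor Shipping BV → Stonebridge Capital LLC (R2): 100% × 30% × 60% = 18% of Crosswind Foods Inc.
Chain via Ridgefield Holdings Ltd → Talon Group plc (R2): 75% × 70% × 10% = 5.25% of Crosswind Foods Inc.
Chain via Granite Manufacturing Inc. → Slate Ventures LLC (R2): 65% × 30% × 10% = 1.95% of Crosswind Foods Inc.
Aggregating (R3): 18% + 5.25% + 1.95% = 25.2%.

25.2%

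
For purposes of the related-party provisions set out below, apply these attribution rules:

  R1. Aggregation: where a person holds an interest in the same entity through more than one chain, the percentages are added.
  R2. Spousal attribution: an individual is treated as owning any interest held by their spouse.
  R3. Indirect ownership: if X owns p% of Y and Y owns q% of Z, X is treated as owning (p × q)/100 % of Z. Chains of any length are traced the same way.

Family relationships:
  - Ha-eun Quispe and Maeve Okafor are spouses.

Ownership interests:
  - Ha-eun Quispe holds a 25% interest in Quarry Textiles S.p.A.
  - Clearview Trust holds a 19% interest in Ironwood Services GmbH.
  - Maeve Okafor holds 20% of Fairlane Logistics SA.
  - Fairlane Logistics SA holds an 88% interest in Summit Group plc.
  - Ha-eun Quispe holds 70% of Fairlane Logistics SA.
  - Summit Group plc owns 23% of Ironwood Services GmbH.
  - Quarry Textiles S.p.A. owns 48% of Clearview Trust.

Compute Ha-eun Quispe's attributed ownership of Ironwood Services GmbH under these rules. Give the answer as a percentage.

20.496%

By spousal attribution (R2), Ha-eun Quispe is treated as also owning Maeve Okafor's interest in Fairlane Logistics SA, giving 70% + 20% = 90%.
Chain via Fairlane Logistics SA → Summit Group plc (R3): 90% × 88% × 23% = 18.216% of Ironwood Services GmbH.
Chain via Quarry Textiles S.p.A. → Clearview Trust (R3): 25% × 48% × 19% = 2.28% of Ironwood Services GmbH.
Aggregating (R1): 18.216% + 2.28% = 20.496%.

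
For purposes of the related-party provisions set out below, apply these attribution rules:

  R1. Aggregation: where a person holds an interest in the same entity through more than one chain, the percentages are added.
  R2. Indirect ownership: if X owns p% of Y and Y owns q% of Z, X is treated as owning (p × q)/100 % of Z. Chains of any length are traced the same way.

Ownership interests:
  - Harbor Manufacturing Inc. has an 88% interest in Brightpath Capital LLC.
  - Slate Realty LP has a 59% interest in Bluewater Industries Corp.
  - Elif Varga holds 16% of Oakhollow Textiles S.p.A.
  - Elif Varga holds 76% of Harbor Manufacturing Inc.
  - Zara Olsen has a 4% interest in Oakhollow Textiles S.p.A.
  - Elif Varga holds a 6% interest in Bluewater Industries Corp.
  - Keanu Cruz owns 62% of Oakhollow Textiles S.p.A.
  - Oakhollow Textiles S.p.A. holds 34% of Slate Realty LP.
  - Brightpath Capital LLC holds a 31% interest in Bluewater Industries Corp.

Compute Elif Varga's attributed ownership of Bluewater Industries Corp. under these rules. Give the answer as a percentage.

29.9424%

Chain via Harbor Manufacturing Inc. → Brightpath Capital LLC (R2): 76% × 88% × 31% = 20.7328% of Bluewater Industries Corp.
Chain via Oakhollow Textiles S.p.A. → Slate Realty LP (R2): 16% × 34% × 59% = 3.2096% of Bluewater Industries Corp.
Direct interest in Bluewater Industries Corp: 6%.
Aggregating (R1): 20.7328% + 3.2096% + 6% = 29.9424%.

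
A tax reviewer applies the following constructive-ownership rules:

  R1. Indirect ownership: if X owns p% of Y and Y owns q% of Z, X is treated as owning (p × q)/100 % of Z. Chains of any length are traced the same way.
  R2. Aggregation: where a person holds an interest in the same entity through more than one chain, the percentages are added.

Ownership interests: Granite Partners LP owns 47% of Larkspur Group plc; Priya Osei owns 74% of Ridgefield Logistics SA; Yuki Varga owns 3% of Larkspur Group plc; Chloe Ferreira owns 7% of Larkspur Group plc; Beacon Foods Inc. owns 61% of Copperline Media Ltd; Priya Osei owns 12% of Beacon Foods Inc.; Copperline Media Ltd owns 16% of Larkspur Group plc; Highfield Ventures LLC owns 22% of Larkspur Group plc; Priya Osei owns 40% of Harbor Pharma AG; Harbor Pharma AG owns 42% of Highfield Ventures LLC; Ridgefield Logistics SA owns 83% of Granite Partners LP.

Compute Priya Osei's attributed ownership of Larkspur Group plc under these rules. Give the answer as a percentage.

Chain via Harbor Pharma AG → Highfield Ventures LLC (R1): 40% × 42% × 22% = 3.696% of Larkspur Group plc.
Chain via Beacon Foods Inc. → Copperline Media Ltd (R1): 12% × 61% × 16% = 1.1712% of Larkspur Group plc.
Chain via Ridgefield Logistics SA → Granite Partners LP (R1): 74% × 83% × 47% = 28.8674% of Larkspur Group plc.
Aggregating (R2): 3.696% + 1.1712% + 28.8674% = 33.7346%.

33.7346%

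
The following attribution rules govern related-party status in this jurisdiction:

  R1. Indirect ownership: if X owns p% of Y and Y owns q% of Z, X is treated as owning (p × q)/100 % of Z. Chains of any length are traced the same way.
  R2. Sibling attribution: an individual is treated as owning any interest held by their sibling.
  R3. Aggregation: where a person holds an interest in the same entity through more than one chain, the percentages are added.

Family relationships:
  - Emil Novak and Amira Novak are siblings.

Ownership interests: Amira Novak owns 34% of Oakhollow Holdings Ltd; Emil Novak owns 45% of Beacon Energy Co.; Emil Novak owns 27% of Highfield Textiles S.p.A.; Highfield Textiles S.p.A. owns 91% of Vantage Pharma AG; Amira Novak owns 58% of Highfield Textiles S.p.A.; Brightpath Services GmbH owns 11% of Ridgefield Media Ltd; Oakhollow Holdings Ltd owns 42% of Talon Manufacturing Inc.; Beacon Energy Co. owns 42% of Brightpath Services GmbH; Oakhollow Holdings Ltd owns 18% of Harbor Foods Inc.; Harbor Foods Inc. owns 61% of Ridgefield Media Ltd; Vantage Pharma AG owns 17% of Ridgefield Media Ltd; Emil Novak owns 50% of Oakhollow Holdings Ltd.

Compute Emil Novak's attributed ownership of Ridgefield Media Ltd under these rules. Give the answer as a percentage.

24.4517%

By sibling attribution (R2), Emil Novak is treated as also owning Amira Novak's interest in Oakhollow Holdings Ltd, giving 50% + 34% = 84%.
By sibling attribution (R2), Emil Novak is treated as also owning Amira Novak's interest in Highfield Textiles S.p.A, giving 27% + 58% = 85%.
Chain via Oakhollow Holdings Ltd → Harbor Foods Inc. (R1): 84% × 18% × 61% = 9.2232% of Ridgefield Media Ltd.
Chain via Highfield Textiles S.p.A. → Vantage Pharma AG (R1): 85% × 91% × 17% = 13.1495% of Ridgefield Media Ltd.
Chain via Beacon Energy Co. → Brightpath Services GmbH (R1): 45% × 42% × 11% = 2.079% of Ridgefield Media Ltd.
Aggregating (R3): 9.2232% + 13.1495% + 2.079% = 24.4517%.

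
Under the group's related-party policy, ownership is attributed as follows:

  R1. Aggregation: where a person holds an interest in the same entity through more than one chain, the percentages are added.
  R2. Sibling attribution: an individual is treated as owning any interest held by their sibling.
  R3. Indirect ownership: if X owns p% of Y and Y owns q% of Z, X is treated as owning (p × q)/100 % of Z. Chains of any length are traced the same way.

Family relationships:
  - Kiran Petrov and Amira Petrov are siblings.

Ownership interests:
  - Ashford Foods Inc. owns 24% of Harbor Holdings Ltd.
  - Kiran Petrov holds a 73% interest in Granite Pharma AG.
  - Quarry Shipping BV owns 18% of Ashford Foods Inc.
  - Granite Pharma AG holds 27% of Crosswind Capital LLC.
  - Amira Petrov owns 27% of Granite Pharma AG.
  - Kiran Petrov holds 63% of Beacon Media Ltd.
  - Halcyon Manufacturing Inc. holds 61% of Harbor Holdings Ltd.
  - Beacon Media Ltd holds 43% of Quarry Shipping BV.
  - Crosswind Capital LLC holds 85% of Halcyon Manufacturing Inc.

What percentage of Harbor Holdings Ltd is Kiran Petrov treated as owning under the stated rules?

15.169788%

By sibling attribution (R2), Kiran Petrov is treated as also owning Amira Petrov's interest in Granite Pharma AG, giving 73% + 27% = 100%.
Chain via Granite Pharma AG → Crosswind Capital LLC → Halcyon Manufacturing Inc. (R3): 100% × 27% × 85% × 61% = 13.9995% of Harbor Holdings Ltd.
Chain via Beacon Media Ltd → Quarry Shipping BV → Ashford Foods Inc. (R3): 63% × 43% × 18% × 24% = 1.170288% of Harbor Holdings Ltd.
Aggregating (R1): 13.9995% + 1.170288% = 15.169788%.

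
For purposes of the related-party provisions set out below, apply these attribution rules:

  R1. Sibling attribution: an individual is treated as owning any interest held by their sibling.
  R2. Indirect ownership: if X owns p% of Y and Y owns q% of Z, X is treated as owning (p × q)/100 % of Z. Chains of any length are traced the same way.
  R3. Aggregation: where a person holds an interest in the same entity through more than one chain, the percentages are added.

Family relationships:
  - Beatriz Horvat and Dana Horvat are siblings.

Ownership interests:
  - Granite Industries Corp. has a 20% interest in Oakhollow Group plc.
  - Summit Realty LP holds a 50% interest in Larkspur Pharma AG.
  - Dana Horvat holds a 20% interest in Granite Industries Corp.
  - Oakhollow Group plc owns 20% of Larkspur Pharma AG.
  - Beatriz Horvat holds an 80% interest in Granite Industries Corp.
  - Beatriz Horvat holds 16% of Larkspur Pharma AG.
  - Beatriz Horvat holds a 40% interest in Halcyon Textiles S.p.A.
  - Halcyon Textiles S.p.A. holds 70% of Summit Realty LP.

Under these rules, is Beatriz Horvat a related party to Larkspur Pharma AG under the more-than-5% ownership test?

Yes

By sibling attribution (R1), Beatriz Horvat is treated as also owning Dana Horvat's interest in Granite Industries Corp, giving 80% + 20% = 100%.
Chain via Halcyon Textiles S.p.A. → Summit Realty LP (R2): 40% × 70% × 50% = 14% of Larkspur Pharma AG.
Chain via Granite Industries Corp. → Oakhollow Group plc (R2): 100% × 20% × 20% = 4% of Larkspur Pharma AG.
Direct interest in Larkspur Pharma AG: 16%.
Aggregating (R3): 14% + 4% + 16% = 34%.
34% exceeds the 5% threshold, so Beatriz is a related party to Larkspur Pharma AG.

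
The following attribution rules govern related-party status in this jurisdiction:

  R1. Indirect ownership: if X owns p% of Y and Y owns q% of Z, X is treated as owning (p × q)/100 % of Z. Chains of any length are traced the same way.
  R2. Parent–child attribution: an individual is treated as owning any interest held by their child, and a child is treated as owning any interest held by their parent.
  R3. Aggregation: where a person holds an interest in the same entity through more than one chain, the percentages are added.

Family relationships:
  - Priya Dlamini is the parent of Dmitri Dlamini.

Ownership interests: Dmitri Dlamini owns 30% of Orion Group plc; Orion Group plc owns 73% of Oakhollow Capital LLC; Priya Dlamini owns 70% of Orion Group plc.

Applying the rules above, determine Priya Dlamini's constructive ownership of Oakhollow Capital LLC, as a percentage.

73%

By parent–child attribution (R2), Priya Dlamini is treated as also owning Dmitri Dlamini's interest in Orion Group plc, giving 70% + 30% = 100%.
Chain via Orion Group plc (R1): 100% × 73% = 73% of Oakhollow Capital LLC.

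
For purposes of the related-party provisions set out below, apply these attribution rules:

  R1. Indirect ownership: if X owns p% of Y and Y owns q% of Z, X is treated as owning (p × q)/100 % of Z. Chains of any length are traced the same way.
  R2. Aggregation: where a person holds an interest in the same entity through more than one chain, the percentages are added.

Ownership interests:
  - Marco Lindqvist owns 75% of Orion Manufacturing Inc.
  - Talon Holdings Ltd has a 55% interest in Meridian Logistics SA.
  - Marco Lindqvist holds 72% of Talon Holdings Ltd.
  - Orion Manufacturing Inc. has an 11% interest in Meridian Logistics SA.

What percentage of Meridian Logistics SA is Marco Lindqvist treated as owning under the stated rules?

Chain via Talon Holdings Ltd (R1): 72% × 55% = 39.6% of Meridian Logistics SA.
Chain via Orion Manufacturing Inc. (R1): 75% × 11% = 8.25% of Meridian Logistics SA.
Aggregating (R2): 39.6% + 8.25% = 47.85%.

47.85%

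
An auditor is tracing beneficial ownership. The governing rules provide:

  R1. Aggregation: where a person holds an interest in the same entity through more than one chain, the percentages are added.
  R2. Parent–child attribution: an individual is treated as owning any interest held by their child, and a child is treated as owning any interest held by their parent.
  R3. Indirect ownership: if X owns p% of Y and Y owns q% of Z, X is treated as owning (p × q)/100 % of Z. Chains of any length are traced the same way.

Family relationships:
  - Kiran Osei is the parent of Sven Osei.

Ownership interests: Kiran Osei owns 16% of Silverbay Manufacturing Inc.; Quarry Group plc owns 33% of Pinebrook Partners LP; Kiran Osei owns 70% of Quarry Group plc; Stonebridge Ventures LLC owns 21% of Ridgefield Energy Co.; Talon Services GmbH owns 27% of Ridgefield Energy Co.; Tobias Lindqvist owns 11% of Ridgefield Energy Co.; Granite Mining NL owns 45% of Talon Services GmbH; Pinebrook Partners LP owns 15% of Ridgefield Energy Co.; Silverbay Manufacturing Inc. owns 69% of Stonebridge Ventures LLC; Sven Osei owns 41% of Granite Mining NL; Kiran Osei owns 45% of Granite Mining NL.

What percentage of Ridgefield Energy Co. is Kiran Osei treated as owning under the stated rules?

16.2324%

By parent–child attribution (R2), Kiran Osei is treated as also owning Sven Osei's interest in Granite Mining NL, giving 45% + 41% = 86%.
Chain via Granite Mining NL → Talon Services GmbH (R3): 86% × 45% × 27% = 10.449% of Ridgefield Energy Co.
Chain via Quarry Group plc → Pinebrook Partners LP (R3): 70% × 33% × 15% = 3.465% of Ridgefield Energy Co.
Chain via Silverbay Manufacturing Inc. → Stonebridge Ventures LLC (R3): 16% × 69% × 21% = 2.3184% of Ridgefield Energy Co.
Aggregating (R1): 10.449% + 3.465% + 2.3184% = 16.2324%.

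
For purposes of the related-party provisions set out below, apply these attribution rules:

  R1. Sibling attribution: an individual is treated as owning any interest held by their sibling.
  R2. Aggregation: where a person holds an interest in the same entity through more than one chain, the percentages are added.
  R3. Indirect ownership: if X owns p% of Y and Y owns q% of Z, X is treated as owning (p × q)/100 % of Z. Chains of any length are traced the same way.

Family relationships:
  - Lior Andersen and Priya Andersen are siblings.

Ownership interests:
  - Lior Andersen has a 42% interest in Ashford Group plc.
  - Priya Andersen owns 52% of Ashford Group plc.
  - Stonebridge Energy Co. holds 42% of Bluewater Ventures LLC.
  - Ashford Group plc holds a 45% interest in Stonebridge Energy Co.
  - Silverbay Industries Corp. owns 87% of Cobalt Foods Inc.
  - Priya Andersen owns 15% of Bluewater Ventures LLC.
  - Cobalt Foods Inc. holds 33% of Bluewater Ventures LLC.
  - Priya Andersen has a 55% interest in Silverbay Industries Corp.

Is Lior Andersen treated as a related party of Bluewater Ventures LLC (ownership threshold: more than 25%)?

Yes

By sibling attribution (R1), Lior Andersen is treated as also owning Priya Andersen's interest in Ashford Group plc, giving 42% + 52% = 94%.
By sibling attribution (R1), Lior Andersen is treated as owning Priya Andersen's 55% interest in Silverbay Industries Corp.
By sibling attribution (R1), Lior Andersen is treated as owning Priya Andersen's 15% interest in Bluewater Ventures LLC.
Chain via Ashford Group plc → Stonebridge Energy Co. (R3): 94% × 45% × 42% = 17.766% of Bluewater Ventures LLC.
Chain via Silverbay Industries Corp. → Cobalt Foods Inc. (R3): 55% × 87% × 33% = 15.7905% of Bluewater Ventures LLC.
Direct interest in Bluewater Ventures LLC: 15%.
Aggregating (R2): 17.766% + 15.7905% + 15% = 48.5565%.
48.5565% exceeds the 25% threshold, so Lior is a related party to Bluewater Ventures LLC.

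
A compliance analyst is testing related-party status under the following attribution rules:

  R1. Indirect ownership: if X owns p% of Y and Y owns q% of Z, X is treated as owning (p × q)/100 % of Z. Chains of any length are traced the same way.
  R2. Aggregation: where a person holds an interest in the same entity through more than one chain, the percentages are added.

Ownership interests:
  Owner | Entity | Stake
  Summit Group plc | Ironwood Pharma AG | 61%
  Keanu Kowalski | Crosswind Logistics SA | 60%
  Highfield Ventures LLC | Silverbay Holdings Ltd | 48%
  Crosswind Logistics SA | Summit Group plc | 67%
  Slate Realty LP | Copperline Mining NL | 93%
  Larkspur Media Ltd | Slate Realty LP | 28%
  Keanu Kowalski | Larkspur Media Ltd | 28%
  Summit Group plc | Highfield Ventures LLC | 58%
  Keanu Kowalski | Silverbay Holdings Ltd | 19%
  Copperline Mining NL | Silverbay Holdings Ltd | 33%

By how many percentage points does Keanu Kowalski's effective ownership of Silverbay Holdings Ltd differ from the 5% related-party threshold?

Chain via Larkspur Media Ltd → Slate Realty LP → Copperline Mining NL (R1): 28% × 28% × 93% × 33% = 2.406096% of Silverbay Holdings Ltd.
Chain via Crosswind Logistics SA → Summit Group plc → Highfield Ventures LLC (R1): 60% × 67% × 58% × 48% = 11.19168% of Silverbay Holdings Ltd.
Direct interest in Silverbay Holdings Ltd: 19%.
Aggregating (R2): 2.406096% + 11.19168% + 19% = 32.597776%.
32.597776% exceeds the 5% threshold by 27.597776 percentage points.

27.597776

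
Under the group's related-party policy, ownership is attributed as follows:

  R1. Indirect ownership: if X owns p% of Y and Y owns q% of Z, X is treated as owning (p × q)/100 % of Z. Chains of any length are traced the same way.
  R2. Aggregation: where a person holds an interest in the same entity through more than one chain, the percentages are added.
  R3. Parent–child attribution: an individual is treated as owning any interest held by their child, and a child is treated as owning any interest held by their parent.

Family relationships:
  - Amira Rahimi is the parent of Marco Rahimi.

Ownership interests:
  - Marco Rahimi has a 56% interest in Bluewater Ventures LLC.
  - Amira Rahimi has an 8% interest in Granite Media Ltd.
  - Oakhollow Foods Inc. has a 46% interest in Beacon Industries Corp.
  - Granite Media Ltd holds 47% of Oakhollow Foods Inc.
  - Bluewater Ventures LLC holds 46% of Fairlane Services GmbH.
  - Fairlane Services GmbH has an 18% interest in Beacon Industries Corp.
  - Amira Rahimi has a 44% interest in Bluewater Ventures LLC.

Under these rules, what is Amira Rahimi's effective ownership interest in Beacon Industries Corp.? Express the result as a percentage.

By parent–child attribution (R3), Amira Rahimi is treated as also owning Marco Rahimi's interest in Bluewater Ventures LLC, giving 44% + 56% = 100%.
Chain via Bluewater Ventures LLC → Fairlane Services GmbH (R1): 100% × 46% × 18% = 8.28% of Beacon Industries Corp.
Chain via Granite Media Ltd → Oakhollow Foods Inc. (R1): 8% × 47% × 46% = 1.7296% of Beacon Industries Corp.
Aggregating (R2): 8.28% + 1.7296% = 10.0096%.

10.0096%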